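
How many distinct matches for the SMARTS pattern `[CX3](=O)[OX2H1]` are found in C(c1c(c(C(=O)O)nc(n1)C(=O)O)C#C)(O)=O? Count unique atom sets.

3

[CX3](=O)[OX2H1] is the SMARTS for a carboxylic acid: an sp2 carbon double-bonded to O and single-bonded to an -OH oxygen.
The molecule carries 3 separate instances of a carboxylic acid group (-C(=O)OH) meeting every constraint; each maps to a distinct set of atoms, giving 3 matches.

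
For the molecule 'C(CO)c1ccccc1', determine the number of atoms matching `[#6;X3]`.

The query [#6;X3] means: any carbon (aromatic or not) with three total connections.
Check the 9 heavy atoms by environment: 2× C (X4) → no; 6× c (aromatic, X3) → match; 1× O (X2) → no.
That gives 6 matching atoms.

6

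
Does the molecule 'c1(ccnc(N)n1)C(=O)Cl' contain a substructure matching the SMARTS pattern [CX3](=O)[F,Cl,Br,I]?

The pattern [CX3](=O)[F,Cl,Br,I] describes a carbonyl carbon bonded to a halogen — an acyl halide.
The molecule carries an acyl chloride (-C(=O)Cl), whose atoms satisfy every constraint of the query, so the pattern matches.

Yes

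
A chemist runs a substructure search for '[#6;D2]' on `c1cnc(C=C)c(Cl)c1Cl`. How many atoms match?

3

The query [#6;D2] means: any carbon bonded to exactly two heavy atoms.
Check the 10 heavy atoms by environment: 1× n (aromatic, D2) → no; 2× c (aromatic, D2) → match; 3× c (aromatic, D3) → no; 2× Cl (D1) → no; 1× C (D2) → match; 1× C (D1) → no.
Summing the matching environments: 2 + 1 = 3 matching atoms.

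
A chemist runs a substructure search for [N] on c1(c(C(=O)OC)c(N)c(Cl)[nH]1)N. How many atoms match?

2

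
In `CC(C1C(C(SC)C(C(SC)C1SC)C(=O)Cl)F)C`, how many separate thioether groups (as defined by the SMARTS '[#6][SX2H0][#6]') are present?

3

[#6][SX2H0][#6] is the SMARTS for a thioether: an aliphatic sulfur bridging two carbons with no H on the sulfur.
The molecule carries 3 separate instances of a methylthio ether (-SCH3) meeting every constraint; each maps to a distinct set of atoms, giving 3 matches.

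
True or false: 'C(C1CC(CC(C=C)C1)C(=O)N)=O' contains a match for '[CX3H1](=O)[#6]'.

The pattern [CX3H1](=O)[#6] describes an sp2 carbon with one H, double-bonded to O and single-bonded to carbon — an aldehyde.
The molecule carries an aldehyde (-CHO), whose atoms satisfy every constraint of the query, so the pattern matches.

True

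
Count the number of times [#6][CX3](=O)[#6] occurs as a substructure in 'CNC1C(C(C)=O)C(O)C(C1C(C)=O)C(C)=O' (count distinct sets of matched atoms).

3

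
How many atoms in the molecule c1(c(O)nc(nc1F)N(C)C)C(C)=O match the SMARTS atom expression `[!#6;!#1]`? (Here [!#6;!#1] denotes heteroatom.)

6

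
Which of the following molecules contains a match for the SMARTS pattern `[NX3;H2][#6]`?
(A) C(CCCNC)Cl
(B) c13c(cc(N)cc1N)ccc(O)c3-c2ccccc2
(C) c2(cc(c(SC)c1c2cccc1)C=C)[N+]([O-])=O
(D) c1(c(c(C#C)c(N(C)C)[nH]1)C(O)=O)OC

B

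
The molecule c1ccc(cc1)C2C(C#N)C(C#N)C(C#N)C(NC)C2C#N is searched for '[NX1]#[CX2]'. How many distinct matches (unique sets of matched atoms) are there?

4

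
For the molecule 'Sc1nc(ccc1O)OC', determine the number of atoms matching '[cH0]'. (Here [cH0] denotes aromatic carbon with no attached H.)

3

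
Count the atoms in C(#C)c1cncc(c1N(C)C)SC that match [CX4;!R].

The query [CX4;!R] means: aliphatic carbon with four total connections, not in a ring.
Check the 13 heavy atoms by environment: 1× n (aromatic, X2, in 6-ring) → no; 5× c (aromatic, X3, in 6-ring) → no; 2× C (X2, acyclic) → no; 1× N (X3, acyclic) → no; 3× C (X4, acyclic) → match; 1× S (X2, acyclic) → no.
That gives 3 matching atoms.

3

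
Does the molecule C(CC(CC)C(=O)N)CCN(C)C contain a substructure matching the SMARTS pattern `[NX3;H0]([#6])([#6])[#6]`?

The pattern [NX3;H0]([#6])([#6])[#6] describes a trivalent nitrogen with no H, bonded to three carbons — a tertiary amine.
The molecule carries a dimethylamino group (-N(CH3)2), whose atoms satisfy every constraint of the query, so the pattern matches.

Yes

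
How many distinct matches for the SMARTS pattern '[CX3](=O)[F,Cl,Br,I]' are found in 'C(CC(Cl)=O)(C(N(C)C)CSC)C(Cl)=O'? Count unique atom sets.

2

[CX3](=O)[F,Cl,Br,I] is the SMARTS for an acyl halide: a carbonyl carbon bonded to a halogen.
The molecule carries 2 separate instances of an acyl chloride (-C(=O)Cl) meeting every constraint; each maps to a distinct set of atoms, giving 2 matches.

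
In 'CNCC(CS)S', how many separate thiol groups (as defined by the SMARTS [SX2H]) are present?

[SX2H] is the SMARTS for a thiol: an aliphatic sulfur with two connections, one being H.
The molecule carries 2 separate instances of a thiol (-SH) meeting every constraint; each maps to a distinct set of atoms, giving 2 matches.

2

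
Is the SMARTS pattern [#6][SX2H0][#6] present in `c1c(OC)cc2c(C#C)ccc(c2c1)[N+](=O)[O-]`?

The pattern [#6][SX2H0][#6] describes an aliphatic sulfur bridging two carbons with no H on the sulfur — a thioether.
The closest candidate here is a methoxy ether (-OCH3), but the bridging atom is O, not S. No other fragment satisfies the full query, so there is no match.

No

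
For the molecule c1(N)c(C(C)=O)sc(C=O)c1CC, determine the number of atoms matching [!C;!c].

4

The query [!C;!c] means: neither aliphatic nor aromatic carbon — same as [!#6].
Check the 13 heavy atoms by environment: 1× s (aromatic) → match; 4× c (aromatic) → no; 5× C → no; 2× O → match; 1× N → match.
Summing the matching environments: 1 + 2 + 1 = 4 matching atoms.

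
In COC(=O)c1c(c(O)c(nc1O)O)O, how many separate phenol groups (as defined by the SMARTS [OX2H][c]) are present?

[OX2H][c] is the SMARTS for a phenol: a hydroxyl oxygen attached to an aromatic carbon.
The molecule carries 4 separate instances of a hydroxyl group (-OH) meeting every constraint; each maps to a distinct set of atoms, giving 4 matches.

4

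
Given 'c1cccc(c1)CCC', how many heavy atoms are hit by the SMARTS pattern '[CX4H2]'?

2

The query [CX4H2] means: sp3 carbon (X4) with exactly two hydrogens.
Check the 9 heavy atoms by environment: 2× C (H2, X4) → match; 1× c (aromatic, H0, X3) → no; 5× c (aromatic, H1, X3) → no; 1× C (H3, X4) → no.
That gives 2 matching atoms.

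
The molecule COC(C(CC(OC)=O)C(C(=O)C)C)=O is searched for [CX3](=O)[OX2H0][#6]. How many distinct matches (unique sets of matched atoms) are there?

2

[CX3](=O)[OX2H0][#6] is the SMARTS for an ester: a carbonyl carbon bonded to an oxygen that is itself bonded to carbon (no H on that O).
The molecule carries 2 separate instances of a methyl-ester group (-C(=O)OCH3) meeting every constraint; each maps to a distinct set of atoms, giving 2 matches.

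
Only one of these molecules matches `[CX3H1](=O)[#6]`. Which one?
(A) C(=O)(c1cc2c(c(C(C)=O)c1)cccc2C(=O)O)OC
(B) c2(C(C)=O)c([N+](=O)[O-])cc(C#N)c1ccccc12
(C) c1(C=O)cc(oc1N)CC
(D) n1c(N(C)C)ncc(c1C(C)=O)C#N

[CX3H1](=O)[#6] describes an sp2 carbon with one H, double-bonded to O and single-bonded to carbon (an aldehyde).
(A) has an acetyl/ketone group (-C(=O)CH3) but the carbonyl carbon has H0 (two carbon neighbours), not H1.
(B) has an acetyl/ketone group (-C(=O)CH3) but the carbonyl carbon has H0 (two carbon neighbours), not H1.
(C) contains an aldehyde (-CHO), which satisfies every atom and bond constraint.
(D) has an acetyl/ketone group (-C(=O)CH3) but the carbonyl carbon has H0 (two carbon neighbours), not H1.
So the answer is (C).

C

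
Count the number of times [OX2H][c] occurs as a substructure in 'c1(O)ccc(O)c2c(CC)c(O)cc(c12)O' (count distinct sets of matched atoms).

[OX2H][c] is the SMARTS for a phenol: a hydroxyl oxygen attached to an aromatic carbon.
The molecule carries 4 separate instances of a hydroxyl group (-OH) meeting every constraint; each maps to a distinct set of atoms, giving 4 matches.

4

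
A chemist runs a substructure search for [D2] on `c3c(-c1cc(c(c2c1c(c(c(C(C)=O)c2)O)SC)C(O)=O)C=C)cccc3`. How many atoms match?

9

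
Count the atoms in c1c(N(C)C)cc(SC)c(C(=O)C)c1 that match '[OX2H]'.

The query [OX2H] means: aliphatic oxygen with two connections, one of which is H — an -OH oxygen.
Check the 14 heavy atoms by environment: 3× c (aromatic, H1, X3) → no; 3× c (aromatic, H0, X3) → no; 1× S (H0, X2) → no; 4× C (H3, X4) → no; 1× N (H0, X3) → no; 1× C (H0, X3) → no; 1× O (H0, X1) → no.
No environment satisfies the query, so 0 matching atoms.

0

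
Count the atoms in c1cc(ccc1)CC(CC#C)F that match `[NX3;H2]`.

0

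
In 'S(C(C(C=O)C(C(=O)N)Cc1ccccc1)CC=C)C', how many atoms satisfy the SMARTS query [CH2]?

3

The query [CH2] means: aliphatic carbon with exactly two hydrogens.
Check the 20 heavy atoms by environment: 3× C (H2) → match; 5× C (H1) → no; 1× c (aromatic, H0) → no; 5× c (aromatic, H1) → no; 1× S (H0) → no; 1× C (H3) → no; 1× C (H0) → no; 2× O (H0) → no; 1× N (H2) → no.
That gives 3 matching atoms.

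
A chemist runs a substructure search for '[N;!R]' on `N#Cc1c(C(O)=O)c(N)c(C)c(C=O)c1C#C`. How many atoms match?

2

Check the 17 heavy atoms by environment: 6× c (aromatic, in 6-ring) → no; 2× N (acyclic) → match; 6× C (acyclic) → no; 3× O (acyclic) → no.
That gives 2 matching atoms.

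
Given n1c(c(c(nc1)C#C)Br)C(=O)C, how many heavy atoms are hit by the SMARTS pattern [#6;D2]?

2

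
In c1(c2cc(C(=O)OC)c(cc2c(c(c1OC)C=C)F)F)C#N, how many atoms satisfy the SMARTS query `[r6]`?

The query [r6] means: r6 matches atoms in a six-membered ring.
Check the 22 heavy atoms by environment: 10× c (aromatic, in 6-ring) → match; 2× F (acyclic) → no; 3× O (acyclic) → no; 6× C (acyclic) → no; 1× N (acyclic) → no.
That gives 10 matching atoms.

10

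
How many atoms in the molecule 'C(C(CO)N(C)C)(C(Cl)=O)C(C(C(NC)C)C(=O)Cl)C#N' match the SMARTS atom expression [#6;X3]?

2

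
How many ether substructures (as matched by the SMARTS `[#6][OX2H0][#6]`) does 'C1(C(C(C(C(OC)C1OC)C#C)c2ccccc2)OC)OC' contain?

4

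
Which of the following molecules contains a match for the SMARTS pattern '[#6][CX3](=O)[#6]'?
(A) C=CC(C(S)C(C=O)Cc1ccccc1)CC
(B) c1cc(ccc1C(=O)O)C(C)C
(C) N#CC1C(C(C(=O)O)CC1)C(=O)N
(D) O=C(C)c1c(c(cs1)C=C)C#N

D

[#6][CX3](=O)[#6] describes a carbonyl carbon (no H) flanked by two carbons (a ketone).
(A) has an aldehyde (-CHO) but the carbonyl carbon has H1, so it is not flanked by two carbons.
(B) has a carboxylic acid group (-C(=O)OH) but one neighbour of the carbonyl carbon is O, not C.
(C) has a primary amide (-C(=O)NH2) but one neighbour of the carbonyl carbon is N, not C.
(D) contains an acetyl/ketone group (-C(=O)CH3), which satisfies every atom and bond constraint.
So the answer is (D).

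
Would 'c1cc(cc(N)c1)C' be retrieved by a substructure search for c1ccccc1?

Yes

The pattern c1ccccc1 describes six aromatic carbons in a ring — a benzene ring.
The required atom environment is present in the molecule, so the pattern matches.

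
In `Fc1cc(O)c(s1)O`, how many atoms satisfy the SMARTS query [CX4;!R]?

0

The query [CX4;!R] means: aliphatic carbon with four total connections, not in a ring.
Check the 8 heavy atoms by environment: 1× s (aromatic, X2, in 5-ring) → no; 4× c (aromatic, X3, in 5-ring) → no; 2× O (X2, acyclic) → no; 1× F (X1, acyclic) → no.
No environment satisfies the query, so 0 matching atoms.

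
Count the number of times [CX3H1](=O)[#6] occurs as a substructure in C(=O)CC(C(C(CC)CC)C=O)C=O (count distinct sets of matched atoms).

3

[CX3H1](=O)[#6] is the SMARTS for an aldehyde: an sp2 carbon with one H, double-bonded to O and single-bonded to carbon.
The molecule carries 3 separate instances of an aldehyde (-CHO) meeting every constraint; each maps to a distinct set of atoms, giving 3 matches.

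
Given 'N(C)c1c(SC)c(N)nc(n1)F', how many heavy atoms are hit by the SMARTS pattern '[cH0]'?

4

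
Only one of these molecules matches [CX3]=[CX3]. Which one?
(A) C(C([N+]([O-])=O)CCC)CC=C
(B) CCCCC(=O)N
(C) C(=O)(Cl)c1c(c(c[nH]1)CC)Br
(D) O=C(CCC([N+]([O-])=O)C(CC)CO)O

[CX3]=[CX3] describes a non-aromatic C=C double bond between two sp2 carbons (an alkene).
(A) contains a vinyl group (-CH=CH2), which satisfies every atom and bond constraint.
(B) has an ethyl group (-CH2CH3) but its C-C bond is a single bond between CX4 carbons, not CX3=CX3.
(C) has an ethyl group (-CH2CH3) but its C-C bond is a single bond between CX4 carbons, not CX3=CX3.
(D) has an ethyl group (-CH2CH3) but its C-C bond is a single bond between CX4 carbons, not CX3=CX3.
So the answer is (A).

A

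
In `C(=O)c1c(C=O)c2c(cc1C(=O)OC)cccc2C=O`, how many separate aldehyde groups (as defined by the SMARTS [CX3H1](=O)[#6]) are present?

3

[CX3H1](=O)[#6] is the SMARTS for an aldehyde: an sp2 carbon with one H, double-bonded to O and single-bonded to carbon.
The molecule carries 3 separate instances of an aldehyde (-CHO) meeting every constraint; each maps to a distinct set of atoms, giving 3 matches.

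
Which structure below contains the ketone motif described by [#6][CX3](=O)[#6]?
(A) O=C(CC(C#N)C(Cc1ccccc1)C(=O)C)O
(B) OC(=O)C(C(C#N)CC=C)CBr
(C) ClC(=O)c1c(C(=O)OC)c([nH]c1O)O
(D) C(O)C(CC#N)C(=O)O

[#6][CX3](=O)[#6] describes a carbonyl carbon (no H) flanked by two carbons (a ketone).
(A) contains an acetyl/ketone group (-C(=O)CH3), which satisfies every atom and bond constraint.
(B) has a carboxylic acid group (-C(=O)OH) but one neighbour of the carbonyl carbon is O, not C.
(C) has a methyl-ester group (-C(=O)OCH3) but one neighbour of the carbonyl carbon is O, not C.
(D) has a carboxylic acid group (-C(=O)OH) but one neighbour of the carbonyl carbon is O, not C.
So the answer is (A).

A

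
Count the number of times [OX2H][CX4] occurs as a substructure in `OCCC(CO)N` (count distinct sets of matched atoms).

2

[OX2H][CX4] is the SMARTS for an aliphatic alcohol: a hydroxyl oxygen bound to an sp3 (X4) carbon.
The molecule carries 2 separate instances of a hydroxyl group (-OH) meeting every constraint; each maps to a distinct set of atoms, giving 2 matches.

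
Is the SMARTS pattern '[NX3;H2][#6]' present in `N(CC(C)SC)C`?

No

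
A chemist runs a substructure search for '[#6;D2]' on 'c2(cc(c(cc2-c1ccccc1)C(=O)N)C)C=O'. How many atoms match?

8

Check the 18 heavy atoms by environment: 7× c (aromatic, D2) → match; 5× c (aromatic, D3) → no; 1× C (D3) → no; 2× O (D1) → no; 1× N (D1) → no; 1× C (D1) → no; 1× C (D2) → match.
Summing the matching environments: 7 + 1 = 8 matching atoms.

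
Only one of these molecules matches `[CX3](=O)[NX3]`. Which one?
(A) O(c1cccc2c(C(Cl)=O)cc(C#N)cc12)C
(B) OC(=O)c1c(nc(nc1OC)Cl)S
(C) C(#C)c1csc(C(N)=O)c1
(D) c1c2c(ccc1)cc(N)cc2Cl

C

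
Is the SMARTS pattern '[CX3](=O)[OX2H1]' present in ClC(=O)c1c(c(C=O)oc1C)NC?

No

The pattern [CX3](=O)[OX2H1] describes an sp2 carbon double-bonded to O and single-bonded to an -OH oxygen — a carboxylic acid.
The closest candidate here is an acyl chloride (-C(=O)Cl), but the carbonyl is bonded to Cl, not to an -OH oxygen. No other fragment satisfies the full query, so there is no match.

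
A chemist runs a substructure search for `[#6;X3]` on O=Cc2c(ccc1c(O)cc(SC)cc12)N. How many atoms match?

The query [#6;X3] means: any carbon (aromatic or not) with three total connections.
Check the 16 heavy atoms by environment: 10× c (aromatic, X3) → match; 1× S (X2) → no; 1× C (X4) → no; 1× O (X2) → no; 1× N (X3) → no; 1× C (X3) → match; 1× O (X1) → no.
Summing the matching environments: 10 + 1 = 11 matching atoms.

11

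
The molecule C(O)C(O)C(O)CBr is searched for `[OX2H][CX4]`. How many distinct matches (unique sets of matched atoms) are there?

3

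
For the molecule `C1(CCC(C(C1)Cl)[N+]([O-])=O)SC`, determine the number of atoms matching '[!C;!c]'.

The query [!C;!c] means: neither aliphatic nor aromatic carbon — same as [!#6].
Check the 12 heavy atoms by environment: 7× C → no; 1× S → match; 1× Cl → match; 1× N (charge +1) → match; 1× O (charge -1) → match; 1× O → match.
Summing the matching environments: 1 + 1 + 1 + 1 + 1 = 5 matching atoms.

5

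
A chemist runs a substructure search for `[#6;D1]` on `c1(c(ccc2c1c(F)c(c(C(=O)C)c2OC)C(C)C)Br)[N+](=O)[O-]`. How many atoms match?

The query [#6;D1] means: carbon bonded to exactly one heavy atom.
Check the 23 heavy atoms by environment: 8× c (aromatic, D3) → no; 2× c (aromatic, D2) → no; 1× Br (D1) → no; 2× C (D3) → no; 2× O (D1) → no; 4× C (D1) → match; 1× N (charge +1, D3) → no; 1× O (charge -1, D1) → no; 1× O (D2) → no; 1× F (D1) → no.
That gives 4 matching atoms.

4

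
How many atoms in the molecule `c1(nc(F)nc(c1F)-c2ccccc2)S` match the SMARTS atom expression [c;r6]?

The query [c;r6] means: aromatic carbon that belongs to a six-membered ring.
Check the 15 heavy atoms by environment: 2× n (aromatic, in 6-ring) → no; 10× c (aromatic, in 6-ring) → match; 1× S (acyclic) → no; 2× F (acyclic) → no.
That gives 10 matching atoms.

10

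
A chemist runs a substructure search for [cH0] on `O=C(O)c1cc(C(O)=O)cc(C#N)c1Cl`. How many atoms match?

4

The query [cH0] means: aromatic carbon with no attached hydrogen (substituted or ring-fusion).
Check the 15 heavy atoms by environment: 4× c (aromatic, H0) → match; 2× c (aromatic, H1) → no; 3× C (H0) → no; 2× O (H0) → no; 2× O (H1) → no; 1× N (H0) → no; 1× Cl (H0) → no.
That gives 4 matching atoms.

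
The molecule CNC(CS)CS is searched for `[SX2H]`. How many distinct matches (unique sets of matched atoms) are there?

2

[SX2H] is the SMARTS for a thiol: an aliphatic sulfur with two connections, one being H.
The molecule carries 2 separate instances of a thiol (-SH) meeting every constraint; each maps to a distinct set of atoms, giving 2 matches.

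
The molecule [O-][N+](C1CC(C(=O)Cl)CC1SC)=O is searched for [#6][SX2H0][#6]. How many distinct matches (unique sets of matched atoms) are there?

[#6][SX2H0][#6] is the SMARTS for a thioether: an aliphatic sulfur bridging two carbons with no H on the sulfur.
Exactly one fragment in the molecule meets all constraints, giving 1 match.

1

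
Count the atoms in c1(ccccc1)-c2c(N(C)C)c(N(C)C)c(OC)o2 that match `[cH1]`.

The query [cH1] means: aromatic carbon bearing exactly one hydrogen.
Check the 19 heavy atoms by environment: 1× o (aromatic, H0) → no; 5× c (aromatic, H0) → no; 1× O (H0) → no; 5× C (H3) → no; 5× c (aromatic, H1) → match; 2× N (H0) → no.
That gives 5 matching atoms.

5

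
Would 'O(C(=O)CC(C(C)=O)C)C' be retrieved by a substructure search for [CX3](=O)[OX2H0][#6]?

Yes

The pattern [CX3](=O)[OX2H0][#6] describes a carbonyl carbon bonded to an oxygen that is itself bonded to carbon (no H on that O) — an ester.
The molecule carries a methyl-ester group (-C(=O)OCH3), whose atoms satisfy every constraint of the query, so the pattern matches.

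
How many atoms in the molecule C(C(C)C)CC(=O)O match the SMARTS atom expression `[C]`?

6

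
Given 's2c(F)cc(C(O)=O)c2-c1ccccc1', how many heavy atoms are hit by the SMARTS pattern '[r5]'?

5

Check the 15 heavy atoms by environment: 1× s (aromatic, in 5-ring) → match; 4× c (aromatic, in 5-ring) → match; 1× C (acyclic) → no; 2× O (acyclic) → no; 6× c (aromatic, in 6-ring) → no; 1× F (acyclic) → no.
Summing the matching environments: 1 + 4 = 5 matching atoms.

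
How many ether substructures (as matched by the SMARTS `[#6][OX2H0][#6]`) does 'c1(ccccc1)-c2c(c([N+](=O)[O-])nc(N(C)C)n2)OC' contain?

1

[#6][OX2H0][#6] is the SMARTS for an ether: an aliphatic oxygen bridging two carbons with no H on the oxygen.
Exactly one fragment in the molecule meets all constraints, giving 1 match.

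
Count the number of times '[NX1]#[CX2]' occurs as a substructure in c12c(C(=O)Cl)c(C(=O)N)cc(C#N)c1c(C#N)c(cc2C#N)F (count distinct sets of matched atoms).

3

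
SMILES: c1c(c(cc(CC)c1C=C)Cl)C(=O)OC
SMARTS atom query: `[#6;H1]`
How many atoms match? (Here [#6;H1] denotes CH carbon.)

The query [#6;H1] means: any carbon bearing exactly one hydrogen.
Check the 15 heavy atoms by environment: 4× c (aromatic, H0) → no; 2× c (aromatic, H1) → match; 1× C (H0) → no; 2× O (H0) → no; 2× C (H3) → no; 2× C (H2) → no; 1× C (H1) → match; 1× Cl (H0) → no.
Summing the matching environments: 2 + 1 = 3 matching atoms.

3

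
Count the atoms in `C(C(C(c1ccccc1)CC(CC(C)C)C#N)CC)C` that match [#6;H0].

The query [#6;H0] means: any carbon with no attached hydrogen.
Check the 20 heavy atoms by environment: 4× C (H3) → no; 4× C (H2) → no; 4× C (H1) → no; 1× C (H0) → match; 1× N (H0) → no; 1× c (aromatic, H0) → match; 5× c (aromatic, H1) → no.
Summing the matching environments: 1 + 1 = 2 matching atoms.

2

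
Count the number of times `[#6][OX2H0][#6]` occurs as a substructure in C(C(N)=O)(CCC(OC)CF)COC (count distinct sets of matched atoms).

2

[#6][OX2H0][#6] is the SMARTS for an ether: an aliphatic oxygen bridging two carbons with no H on the oxygen.
The molecule carries 2 separate instances of a methoxy ether (-OCH3) meeting every constraint; each maps to a distinct set of atoms, giving 2 matches.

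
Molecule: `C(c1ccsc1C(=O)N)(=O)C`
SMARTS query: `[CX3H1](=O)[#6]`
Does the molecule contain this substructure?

No

The pattern [CX3H1](=O)[#6] describes an sp2 carbon with one H, double-bonded to O and single-bonded to carbon — an aldehyde.
The closest candidate here is an acetyl/ketone group (-C(=O)CH3), but the carbonyl carbon has H0 (two carbon neighbours), not H1. No other fragment satisfies the full query, so there is no match.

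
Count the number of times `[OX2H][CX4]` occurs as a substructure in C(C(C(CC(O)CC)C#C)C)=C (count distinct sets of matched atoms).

1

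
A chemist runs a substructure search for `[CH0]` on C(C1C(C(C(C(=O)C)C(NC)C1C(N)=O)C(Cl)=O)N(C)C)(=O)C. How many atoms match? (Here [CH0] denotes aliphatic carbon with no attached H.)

4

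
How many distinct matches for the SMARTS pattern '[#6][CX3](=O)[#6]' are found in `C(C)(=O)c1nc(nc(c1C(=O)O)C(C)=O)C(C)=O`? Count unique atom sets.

3

[#6][CX3](=O)[#6] is the SMARTS for a ketone: a carbonyl carbon (no H) flanked by two carbons.
The molecule carries 3 separate instances of an acetyl/ketone group (-C(=O)CH3) meeting every constraint; each maps to a distinct set of atoms, giving 3 matches.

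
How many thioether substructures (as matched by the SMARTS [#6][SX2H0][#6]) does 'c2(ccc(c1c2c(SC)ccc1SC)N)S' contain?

2

[#6][SX2H0][#6] is the SMARTS for a thioether: an aliphatic sulfur bridging two carbons with no H on the sulfur.
The molecule carries 2 separate instances of a methylthio ether (-SCH3) meeting every constraint; each maps to a distinct set of atoms, giving 2 matches.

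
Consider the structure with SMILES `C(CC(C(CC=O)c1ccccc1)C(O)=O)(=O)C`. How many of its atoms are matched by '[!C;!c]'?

Check the 18 heavy atoms by environment: 8× C → no; 4× O → match; 6× c (aromatic) → no.
That gives 4 matching atoms.

4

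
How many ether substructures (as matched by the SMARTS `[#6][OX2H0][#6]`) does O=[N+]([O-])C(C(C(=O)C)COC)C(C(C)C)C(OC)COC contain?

[#6][OX2H0][#6] is the SMARTS for an ether: an aliphatic oxygen bridging two carbons with no H on the oxygen.
The molecule carries 3 separate instances of a methoxy ether (-OCH3) meeting every constraint; each maps to a distinct set of atoms, giving 3 matches.

3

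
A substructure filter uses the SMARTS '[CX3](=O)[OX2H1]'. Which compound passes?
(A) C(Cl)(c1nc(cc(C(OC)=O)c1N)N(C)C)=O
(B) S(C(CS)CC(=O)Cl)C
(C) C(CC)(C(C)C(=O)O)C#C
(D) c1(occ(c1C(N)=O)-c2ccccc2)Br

C

[CX3](=O)[OX2H1] describes an sp2 carbon double-bonded to O and single-bonded to an -OH oxygen (a carboxylic acid).
(A) has a methyl-ester group (-C(=O)OCH3) but the singly-bonded O has no H (OX2H0, not OX2H1).
(B) has an acyl chloride (-C(=O)Cl) but the carbonyl is bonded to Cl, not to an -OH oxygen.
(C) contains a carboxylic acid group (-C(=O)OH), which satisfies every atom and bond constraint.
(D) has a primary amide (-C(=O)NH2) but the carbonyl is bonded to N, not to an -OH oxygen.
So the answer is (C).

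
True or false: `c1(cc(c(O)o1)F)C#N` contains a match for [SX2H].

False

The pattern [SX2H] describes an aliphatic sulfur with two connections, one being H — a thiol.
The closest candidate here is a hydroxyl group (-OH), but it is an -OH, not an -SH. No other fragment satisfies the full query, so there is no match.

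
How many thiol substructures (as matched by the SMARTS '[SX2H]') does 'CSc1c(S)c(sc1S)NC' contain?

[SX2H] is the SMARTS for a thiol: an aliphatic sulfur with two connections, one being H.
The molecule carries 2 separate instances of a thiol (-SH) meeting every constraint; each maps to a distinct set of atoms, giving 2 matches.

2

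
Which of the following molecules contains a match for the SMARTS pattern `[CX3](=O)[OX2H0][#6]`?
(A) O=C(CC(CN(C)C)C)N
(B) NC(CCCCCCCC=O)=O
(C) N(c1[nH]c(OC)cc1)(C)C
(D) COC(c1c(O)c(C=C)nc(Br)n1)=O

D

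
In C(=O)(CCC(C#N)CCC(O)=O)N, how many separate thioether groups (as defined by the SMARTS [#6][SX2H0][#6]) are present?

[#6][SX2H0][#6] is the SMARTS for a thioether: an aliphatic sulfur bridging two carbons with no H on the sulfur.
No fragment in the molecule satisfies every constraint, giving 0 matches.

0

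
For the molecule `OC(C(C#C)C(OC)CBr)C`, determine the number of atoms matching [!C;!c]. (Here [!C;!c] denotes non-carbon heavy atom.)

3

The query [!C;!c] means: neither aliphatic nor aromatic carbon — same as [!#6].
Check the 11 heavy atoms by environment: 8× C → no; 1× Br → match; 2× O → match.
Summing the matching environments: 1 + 2 = 3 matching atoms.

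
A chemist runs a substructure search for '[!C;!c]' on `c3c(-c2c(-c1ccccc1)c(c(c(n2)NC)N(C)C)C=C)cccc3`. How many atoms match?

Check the 25 heavy atoms by environment: 1× n (aromatic) → match; 17× c (aromatic) → no; 5× C → no; 2× N → match.
Summing the matching environments: 1 + 2 = 3 matching atoms.

3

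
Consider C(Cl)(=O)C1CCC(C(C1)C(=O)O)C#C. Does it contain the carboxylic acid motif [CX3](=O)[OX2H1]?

Yes

The pattern [CX3](=O)[OX2H1] describes an sp2 carbon double-bonded to O and single-bonded to an -OH oxygen — a carboxylic acid.
The molecule carries a carboxylic acid group (-C(=O)OH), whose atoms satisfy every constraint of the query, so the pattern matches.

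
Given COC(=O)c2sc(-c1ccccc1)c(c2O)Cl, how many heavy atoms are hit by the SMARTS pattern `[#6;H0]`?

The query [#6;H0] means: any carbon with no attached hydrogen.
Check the 17 heavy atoms by environment: 1× s (aromatic, H0) → no; 5× c (aromatic, H0) → match; 1× C (H0) → match; 2× O (H0) → no; 1× C (H3) → no; 1× Cl (H0) → no; 5× c (aromatic, H1) → no; 1× O (H1) → no.
Summing the matching environments: 5 + 1 = 6 matching atoms.

6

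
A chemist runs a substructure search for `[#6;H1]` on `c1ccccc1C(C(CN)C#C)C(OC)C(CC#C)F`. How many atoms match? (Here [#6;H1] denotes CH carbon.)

11

The query [#6;H1] means: any carbon bearing exactly one hydrogen.
Check the 20 heavy atoms by environment: 2× C (H2) → no; 6× C (H1) → match; 2× C (H0) → no; 1× c (aromatic, H0) → no; 5× c (aromatic, H1) → match; 1× O (H0) → no; 1× C (H3) → no; 1× F (H0) → no; 1× N (H2) → no.
Summing the matching environments: 6 + 5 = 11 matching atoms.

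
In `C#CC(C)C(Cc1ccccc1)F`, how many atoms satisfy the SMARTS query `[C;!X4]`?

2

The query [C;!X4] means: aliphatic carbon that does not have four total connections.
Check the 13 heavy atoms by environment: 4× C (X4) → no; 1× F (X1) → no; 6× c (aromatic, X3) → no; 2× C (X2) → match.
That gives 2 matching atoms.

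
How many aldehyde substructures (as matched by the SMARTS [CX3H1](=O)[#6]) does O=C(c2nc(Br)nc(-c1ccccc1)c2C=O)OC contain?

1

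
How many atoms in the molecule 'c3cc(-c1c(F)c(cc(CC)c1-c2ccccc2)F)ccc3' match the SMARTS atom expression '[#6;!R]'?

2

The query [#6;!R] means: carbon not in any ring.
Check the 22 heavy atoms by environment: 18× c (aromatic, in 6-ring) → no; 2× F (acyclic) → no; 2× C (acyclic) → match.
That gives 2 matching atoms.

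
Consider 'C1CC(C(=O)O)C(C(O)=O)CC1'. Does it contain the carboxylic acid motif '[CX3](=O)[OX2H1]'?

Yes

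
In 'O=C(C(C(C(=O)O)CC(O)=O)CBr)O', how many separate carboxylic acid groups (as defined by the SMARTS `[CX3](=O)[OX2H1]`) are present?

3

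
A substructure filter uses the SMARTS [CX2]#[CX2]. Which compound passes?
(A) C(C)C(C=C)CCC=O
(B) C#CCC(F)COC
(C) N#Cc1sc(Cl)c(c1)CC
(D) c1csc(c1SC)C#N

[CX2]#[CX2] describes a carbon-carbon triple bond (an alkyne).
(A) has a vinyl group (-CH=CH2) but the C=C is a double bond; both carbons are CX3, not CX2.
(B) contains an ethynyl group (-C#CH), which satisfies every atom and bond constraint.
(C) has a nitrile (-C#N) but the triple bond is C#N, not C#C.
(D) has a nitrile (-C#N) but the triple bond is C#N, not C#C.
So the answer is (B).

B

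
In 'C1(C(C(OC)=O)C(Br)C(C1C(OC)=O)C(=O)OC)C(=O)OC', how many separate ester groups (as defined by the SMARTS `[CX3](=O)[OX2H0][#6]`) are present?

4

[CX3](=O)[OX2H0][#6] is the SMARTS for an ester: a carbonyl carbon bonded to an oxygen that is itself bonded to carbon (no H on that O).
The molecule carries 4 separate instances of a methyl-ester group (-C(=O)OCH3) meeting every constraint; each maps to a distinct set of atoms, giving 4 matches.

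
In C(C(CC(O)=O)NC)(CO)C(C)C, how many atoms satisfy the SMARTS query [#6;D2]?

The query [#6;D2] means: any carbon bonded to exactly two heavy atoms.
Check the 13 heavy atoms by environment: 2× C (D2) → match; 4× C (D3) → no; 1× N (D2) → no; 3× C (D1) → no; 3× O (D1) → no.
That gives 2 matching atoms.

2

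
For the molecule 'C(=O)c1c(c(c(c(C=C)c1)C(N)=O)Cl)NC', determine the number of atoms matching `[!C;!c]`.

5

The query [!C;!c] means: neither aliphatic nor aromatic carbon — same as [!#6].
Check the 16 heavy atoms by environment: 6× c (aromatic) → no; 2× N → match; 5× C → no; 2× O → match; 1× Cl → match.
Summing the matching environments: 2 + 2 + 1 = 5 matching atoms.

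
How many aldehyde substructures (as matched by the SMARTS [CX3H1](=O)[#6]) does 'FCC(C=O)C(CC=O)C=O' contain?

3

[CX3H1](=O)[#6] is the SMARTS for an aldehyde: an sp2 carbon with one H, double-bonded to O and single-bonded to carbon.
The molecule carries 3 separate instances of an aldehyde (-CHO) meeting every constraint; each maps to a distinct set of atoms, giving 3 matches.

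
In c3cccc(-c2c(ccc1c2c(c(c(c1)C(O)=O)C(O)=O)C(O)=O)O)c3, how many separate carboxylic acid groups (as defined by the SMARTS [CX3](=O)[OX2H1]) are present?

3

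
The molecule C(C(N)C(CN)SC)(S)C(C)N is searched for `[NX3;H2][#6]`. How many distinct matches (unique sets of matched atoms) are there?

3

[NX3;H2][#6] is the SMARTS for a primary amine: a trivalent nitrogen with two H attached to carbon.
The molecule carries 3 separate instances of a primary amino group (-NH2) meeting every constraint; each maps to a distinct set of atoms, giving 3 matches.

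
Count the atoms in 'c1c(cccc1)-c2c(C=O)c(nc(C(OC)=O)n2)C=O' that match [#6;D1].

The query [#6;D1] means: carbon bonded to exactly one heavy atom.
Check the 20 heavy atoms by environment: 2× n (aromatic, D2) → no; 5× c (aromatic, D3) → no; 1× C (D3) → no; 3× O (D1) → no; 1× O (D2) → no; 1× C (D1) → match; 2× C (D2) → no; 5× c (aromatic, D2) → no.
That gives 1 matching atom.

1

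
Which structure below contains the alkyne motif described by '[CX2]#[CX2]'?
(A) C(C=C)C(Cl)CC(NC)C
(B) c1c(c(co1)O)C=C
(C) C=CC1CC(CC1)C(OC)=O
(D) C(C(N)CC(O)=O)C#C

D

[CX2]#[CX2] describes a carbon-carbon triple bond (an alkyne).
(A) has a vinyl group (-CH=CH2) but the C=C is a double bond; both carbons are CX3, not CX2.
(B) has a vinyl group (-CH=CH2) but the C=C is a double bond; both carbons are CX3, not CX2.
(C) has a vinyl group (-CH=CH2) but the C=C is a double bond; both carbons are CX3, not CX2.
(D) contains an ethynyl group (-C#CH), which satisfies every atom and bond constraint.
So the answer is (D).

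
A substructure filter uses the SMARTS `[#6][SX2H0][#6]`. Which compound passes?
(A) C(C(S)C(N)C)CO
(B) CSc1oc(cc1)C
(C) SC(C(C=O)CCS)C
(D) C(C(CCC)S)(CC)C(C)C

B

[#6][SX2H0][#6] describes an aliphatic sulfur bridging two carbons with no H on the sulfur (a thioether).
(A) has a thiol (-SH) but the sulfur has H1, not H0 bridging two carbons.
(B) contains a methylthio ether (-SCH3), which satisfies every atom and bond constraint.
(C) has a thiol (-SH) but the sulfur has H1, not H0 bridging two carbons.
(D) has a thiol (-SH) but the sulfur has H1, not H0 bridging two carbons.
So the answer is (B).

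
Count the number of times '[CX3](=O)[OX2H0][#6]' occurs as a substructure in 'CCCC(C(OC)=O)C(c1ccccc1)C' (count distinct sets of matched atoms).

[CX3](=O)[OX2H0][#6] is the SMARTS for an ester: a carbonyl carbon bonded to an oxygen that is itself bonded to carbon (no H on that O).
Exactly one fragment in the molecule meets all constraints, giving 1 match.

1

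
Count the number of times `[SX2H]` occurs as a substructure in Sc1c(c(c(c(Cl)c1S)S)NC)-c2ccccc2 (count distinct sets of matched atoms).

3

[SX2H] is the SMARTS for a thiol: an aliphatic sulfur with two connections, one being H.
The molecule carries 3 separate instances of a thiol (-SH) meeting every constraint; each maps to a distinct set of atoms, giving 3 matches.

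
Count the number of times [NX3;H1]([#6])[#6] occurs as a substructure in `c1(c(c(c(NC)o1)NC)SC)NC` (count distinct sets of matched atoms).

[NX3;H1]([#6])[#6] is the SMARTS for a secondary amine: a trivalent nitrogen with one H, bonded to two carbons.
The molecule carries 3 separate instances of an N-methylamino group (-NHCH3) meeting every constraint; each maps to a distinct set of atoms, giving 3 matches.

3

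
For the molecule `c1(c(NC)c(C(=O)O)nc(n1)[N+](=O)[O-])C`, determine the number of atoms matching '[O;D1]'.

The query [O;D1] means: aliphatic oxygen bonded to exactly one heavy atom.
Check the 15 heavy atoms by environment: 2× n (aromatic, D2) → no; 4× c (aromatic, D3) → no; 1× C (D3) → no; 3× O (D1) → match; 2× C (D1) → no; 1× N (charge +1, D3) → no; 1× O (charge -1, D1) → match; 1× N (D2) → no.
Summing the matching environments: 3 + 1 = 4 matching atoms.

4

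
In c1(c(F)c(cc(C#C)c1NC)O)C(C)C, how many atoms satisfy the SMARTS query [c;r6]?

6

Check the 15 heavy atoms by environment: 6× c (aromatic, in 6-ring) → match; 6× C (acyclic) → no; 1× O (acyclic) → no; 1× N (acyclic) → no; 1× F (acyclic) → no.
That gives 6 matching atoms.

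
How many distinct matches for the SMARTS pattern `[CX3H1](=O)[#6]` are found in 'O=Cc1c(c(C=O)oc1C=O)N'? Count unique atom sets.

[CX3H1](=O)[#6] is the SMARTS for an aldehyde: an sp2 carbon with one H, double-bonded to O and single-bonded to carbon.
The molecule carries 3 separate instances of an aldehyde (-CHO) meeting every constraint; each maps to a distinct set of atoms, giving 3 matches.

3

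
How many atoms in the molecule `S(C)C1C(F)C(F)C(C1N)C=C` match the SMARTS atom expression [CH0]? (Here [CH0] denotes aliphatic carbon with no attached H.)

Check the 12 heavy atoms by environment: 6× C (H1) → no; 2× F (H0) → no; 1× S (H0) → no; 1× C (H3) → no; 1× C (H2) → no; 1× N (H2) → no.
No environment satisfies the query, so 0 matching atoms.

0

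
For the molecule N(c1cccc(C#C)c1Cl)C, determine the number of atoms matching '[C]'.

3

The query [C] means: uppercase C matches aliphatic (non-aromatic) carbon only.
Check the 11 heavy atoms by environment: 6× c (aromatic) → no; 1× N → no; 3× C → match; 1× Cl → no.
That gives 3 matching atoms.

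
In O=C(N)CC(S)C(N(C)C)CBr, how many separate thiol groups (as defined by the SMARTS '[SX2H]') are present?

1

[SX2H] is the SMARTS for a thiol: an aliphatic sulfur with two connections, one being H.
Exactly one fragment in the molecule meets all constraints, giving 1 match.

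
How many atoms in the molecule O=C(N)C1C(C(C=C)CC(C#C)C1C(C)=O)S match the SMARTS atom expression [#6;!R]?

7

The query [#6;!R] means: carbon not in any ring.
Check the 17 heavy atoms by environment: 6× C (in 6-ring) → no; 7× C (acyclic) → match; 2× O (acyclic) → no; 1× N (acyclic) → no; 1× S (acyclic) → no.
That gives 7 matching atoms.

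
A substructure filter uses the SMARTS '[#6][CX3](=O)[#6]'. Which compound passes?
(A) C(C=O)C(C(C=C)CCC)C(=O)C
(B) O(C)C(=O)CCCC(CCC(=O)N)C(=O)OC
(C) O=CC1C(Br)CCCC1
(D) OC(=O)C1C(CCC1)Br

[#6][CX3](=O)[#6] describes a carbonyl carbon (no H) flanked by two carbons (a ketone).
(A) contains an acetyl/ketone group (-C(=O)CH3), which satisfies every atom and bond constraint.
(B) has a methyl-ester group (-C(=O)OCH3) but one neighbour of the carbonyl carbon is O, not C.
(C) has an aldehyde (-CHO) but the carbonyl carbon has H1, so it is not flanked by two carbons.
(D) has a carboxylic acid group (-C(=O)OH) but one neighbour of the carbonyl carbon is O, not C.
So the answer is (A).

A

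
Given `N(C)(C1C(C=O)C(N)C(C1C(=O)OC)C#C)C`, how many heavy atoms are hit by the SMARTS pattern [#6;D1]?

4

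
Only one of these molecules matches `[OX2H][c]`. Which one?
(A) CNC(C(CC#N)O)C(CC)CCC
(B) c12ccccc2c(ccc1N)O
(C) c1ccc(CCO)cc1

[OX2H][c] describes a hydroxyl oxygen attached to an aromatic carbon (a phenol).
(A) has a hydroxyl group (-OH) but the -OH is on an aliphatic carbon, not an aromatic c.
(B) contains a hydroxyl group (-OH), which satisfies every atom and bond constraint.
(C) has a hydroxyl group (-OH) but the -OH is on an aliphatic carbon, not an aromatic c.
So the answer is (B).

B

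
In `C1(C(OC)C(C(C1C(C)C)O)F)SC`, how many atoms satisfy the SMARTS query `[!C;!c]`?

Check the 14 heavy atoms by environment: 10× C → no; 2× O → match; 1× F → match; 1× S → match.
Summing the matching environments: 2 + 1 + 1 = 4 matching atoms.

4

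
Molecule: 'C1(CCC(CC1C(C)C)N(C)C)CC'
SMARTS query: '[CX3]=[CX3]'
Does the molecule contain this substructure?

No

The pattern [CX3]=[CX3] describes a non-aromatic C=C double bond between two sp2 carbons — an alkene.
The closest candidate here is an ethyl group (-CH2CH3), but its C-C bond is a single bond between CX4 carbons, not CX3=CX3. No other fragment satisfies the full query, so there is no match.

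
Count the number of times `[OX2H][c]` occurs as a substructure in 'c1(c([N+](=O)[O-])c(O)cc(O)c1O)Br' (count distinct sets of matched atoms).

[OX2H][c] is the SMARTS for a phenol: a hydroxyl oxygen attached to an aromatic carbon.
The molecule carries 3 separate instances of a hydroxyl group (-OH) meeting every constraint; each maps to a distinct set of atoms, giving 3 matches.

3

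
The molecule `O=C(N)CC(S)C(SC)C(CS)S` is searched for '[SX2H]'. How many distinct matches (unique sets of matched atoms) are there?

[SX2H] is the SMARTS for a thiol: an aliphatic sulfur with two connections, one being H.
The molecule carries 3 separate instances of a thiol (-SH) meeting every constraint; each maps to a distinct set of atoms, giving 3 matches.

3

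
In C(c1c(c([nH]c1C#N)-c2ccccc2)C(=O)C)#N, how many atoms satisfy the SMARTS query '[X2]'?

The query [X2] means: any atom with exactly two total connections (bonds + H).
Check the 18 heavy atoms by environment: 1× n (aromatic, X3) → no; 10× c (aromatic, X3) → no; 1× C (X3) → no; 1× O (X1) → no; 1× C (X4) → no; 2× C (X2) → match; 2× N (X1) → no.
That gives 2 matching atoms.

2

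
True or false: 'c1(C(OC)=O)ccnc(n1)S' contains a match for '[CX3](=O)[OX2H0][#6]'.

True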